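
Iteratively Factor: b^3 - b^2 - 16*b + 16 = (b + 4)*(b^2 - 5*b + 4) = (b - 4)*(b + 4)*(b - 1)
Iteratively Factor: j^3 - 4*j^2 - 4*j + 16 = (j - 2)*(j^2 - 2*j - 8) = (j - 4)*(j - 2)*(j + 2)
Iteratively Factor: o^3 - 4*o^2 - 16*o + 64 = (o - 4)*(o^2 - 16) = (o - 4)^2*(o + 4)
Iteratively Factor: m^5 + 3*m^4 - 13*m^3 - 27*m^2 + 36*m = (m + 3)*(m^4 - 13*m^2 + 12*m) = (m + 3)*(m + 4)*(m^3 - 4*m^2 + 3*m) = (m - 1)*(m + 3)*(m + 4)*(m^2 - 3*m) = (m - 3)*(m - 1)*(m + 3)*(m + 4)*(m)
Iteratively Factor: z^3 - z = (z - 1)*(z^2 + z) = z*(z - 1)*(z + 1)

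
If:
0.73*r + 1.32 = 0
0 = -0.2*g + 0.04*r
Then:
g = -0.36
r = -1.81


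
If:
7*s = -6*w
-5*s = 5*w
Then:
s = 0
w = 0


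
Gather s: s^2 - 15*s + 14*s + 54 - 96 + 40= s^2 - s - 2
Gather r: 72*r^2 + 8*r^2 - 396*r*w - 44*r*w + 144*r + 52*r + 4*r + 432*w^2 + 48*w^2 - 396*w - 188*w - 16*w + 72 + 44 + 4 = 80*r^2 + r*(200 - 440*w) + 480*w^2 - 600*w + 120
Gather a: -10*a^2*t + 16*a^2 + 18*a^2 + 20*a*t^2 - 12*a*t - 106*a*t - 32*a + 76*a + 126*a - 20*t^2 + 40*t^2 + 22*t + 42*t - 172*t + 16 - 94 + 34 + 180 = a^2*(34 - 10*t) + a*(20*t^2 - 118*t + 170) + 20*t^2 - 108*t + 136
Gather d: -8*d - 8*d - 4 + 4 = -16*d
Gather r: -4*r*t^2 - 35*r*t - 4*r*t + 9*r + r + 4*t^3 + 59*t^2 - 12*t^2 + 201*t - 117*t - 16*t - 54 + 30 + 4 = r*(-4*t^2 - 39*t + 10) + 4*t^3 + 47*t^2 + 68*t - 20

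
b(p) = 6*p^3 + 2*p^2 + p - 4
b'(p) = 18*p^2 + 4*p + 1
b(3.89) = 383.34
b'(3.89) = 288.94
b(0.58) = -1.58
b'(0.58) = 9.38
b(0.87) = 2.33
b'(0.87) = 18.10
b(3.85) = 371.89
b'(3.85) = 283.20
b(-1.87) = -38.11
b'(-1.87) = 56.46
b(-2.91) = -137.83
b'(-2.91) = 141.79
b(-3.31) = -202.99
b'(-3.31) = 184.97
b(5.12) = 858.86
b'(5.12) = 493.34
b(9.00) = 4541.00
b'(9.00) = 1495.00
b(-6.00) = -1234.00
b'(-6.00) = 625.00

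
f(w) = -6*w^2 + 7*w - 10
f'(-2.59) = 38.08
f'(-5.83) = 76.96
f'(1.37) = -9.44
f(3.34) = -53.55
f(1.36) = -11.58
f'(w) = 7 - 12*w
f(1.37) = -11.67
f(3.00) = -43.00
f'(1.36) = -9.32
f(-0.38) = -13.53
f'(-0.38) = 11.56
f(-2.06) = -49.88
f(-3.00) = -85.00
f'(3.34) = -33.08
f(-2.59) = -68.38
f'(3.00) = -29.00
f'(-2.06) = 31.72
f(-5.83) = -254.74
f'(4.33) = -44.96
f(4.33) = -92.18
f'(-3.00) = 43.00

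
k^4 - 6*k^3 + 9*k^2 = k^2*(k - 3)^2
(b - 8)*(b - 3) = b^2 - 11*b + 24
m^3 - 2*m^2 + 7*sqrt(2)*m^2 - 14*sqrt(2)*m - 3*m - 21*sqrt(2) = (m - 3)*(m + 1)*(m + 7*sqrt(2))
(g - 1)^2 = g^2 - 2*g + 1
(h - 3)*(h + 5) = h^2 + 2*h - 15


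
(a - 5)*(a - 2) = a^2 - 7*a + 10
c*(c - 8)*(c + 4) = c^3 - 4*c^2 - 32*c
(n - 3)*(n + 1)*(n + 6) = n^3 + 4*n^2 - 15*n - 18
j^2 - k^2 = (j - k)*(j + k)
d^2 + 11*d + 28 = (d + 4)*(d + 7)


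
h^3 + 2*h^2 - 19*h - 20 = (h - 4)*(h + 1)*(h + 5)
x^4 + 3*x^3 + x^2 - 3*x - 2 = (x - 1)*(x + 1)^2*(x + 2)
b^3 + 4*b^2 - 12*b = b*(b - 2)*(b + 6)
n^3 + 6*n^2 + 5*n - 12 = (n - 1)*(n + 3)*(n + 4)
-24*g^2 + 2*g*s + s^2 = (-4*g + s)*(6*g + s)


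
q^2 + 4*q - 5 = (q - 1)*(q + 5)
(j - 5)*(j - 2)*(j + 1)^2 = j^4 - 5*j^3 - 3*j^2 + 13*j + 10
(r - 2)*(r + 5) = r^2 + 3*r - 10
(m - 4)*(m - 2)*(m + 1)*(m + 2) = m^4 - 3*m^3 - 8*m^2 + 12*m + 16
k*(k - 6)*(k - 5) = k^3 - 11*k^2 + 30*k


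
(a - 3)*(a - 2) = a^2 - 5*a + 6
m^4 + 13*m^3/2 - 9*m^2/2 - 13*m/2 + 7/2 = (m - 1)*(m - 1/2)*(m + 1)*(m + 7)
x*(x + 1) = x^2 + x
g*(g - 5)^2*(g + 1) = g^4 - 9*g^3 + 15*g^2 + 25*g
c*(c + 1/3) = c^2 + c/3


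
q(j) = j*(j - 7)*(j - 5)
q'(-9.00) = 494.00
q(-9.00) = -2016.00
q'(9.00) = 62.00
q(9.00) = 72.00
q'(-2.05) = 96.81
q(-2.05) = -130.80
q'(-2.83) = 126.95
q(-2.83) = -217.82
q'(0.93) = 15.27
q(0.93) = 22.98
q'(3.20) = -11.08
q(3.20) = 21.89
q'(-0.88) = 58.44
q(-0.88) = -40.77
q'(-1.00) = 62.00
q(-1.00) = -48.00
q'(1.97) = -0.64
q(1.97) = 30.02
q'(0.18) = 30.78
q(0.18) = 5.92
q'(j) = j*(j - 7) + j*(j - 5) + (j - 7)*(j - 5)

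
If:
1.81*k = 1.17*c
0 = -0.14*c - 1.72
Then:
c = -12.29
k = -7.94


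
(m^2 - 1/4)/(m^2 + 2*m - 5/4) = (2*m + 1)/(2*m + 5)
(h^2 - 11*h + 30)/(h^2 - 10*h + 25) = (h - 6)/(h - 5)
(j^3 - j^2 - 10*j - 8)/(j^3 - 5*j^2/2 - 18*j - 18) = 2*(j^2 - 3*j - 4)/(2*j^2 - 9*j - 18)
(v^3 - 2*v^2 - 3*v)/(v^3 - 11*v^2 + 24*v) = (v + 1)/(v - 8)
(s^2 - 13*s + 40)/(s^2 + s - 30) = (s - 8)/(s + 6)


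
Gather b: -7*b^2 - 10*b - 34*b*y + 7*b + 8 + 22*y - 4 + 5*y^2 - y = -7*b^2 + b*(-34*y - 3) + 5*y^2 + 21*y + 4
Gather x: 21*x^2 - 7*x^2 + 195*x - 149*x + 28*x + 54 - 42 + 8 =14*x^2 + 74*x + 20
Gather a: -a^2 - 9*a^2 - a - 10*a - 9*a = -10*a^2 - 20*a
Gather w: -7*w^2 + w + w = -7*w^2 + 2*w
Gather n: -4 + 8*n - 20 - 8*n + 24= 0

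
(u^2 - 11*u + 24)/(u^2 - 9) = (u - 8)/(u + 3)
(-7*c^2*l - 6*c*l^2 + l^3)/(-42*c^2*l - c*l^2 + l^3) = (c + l)/(6*c + l)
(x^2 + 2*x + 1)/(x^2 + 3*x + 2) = (x + 1)/(x + 2)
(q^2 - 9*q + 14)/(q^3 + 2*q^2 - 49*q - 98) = (q - 2)/(q^2 + 9*q + 14)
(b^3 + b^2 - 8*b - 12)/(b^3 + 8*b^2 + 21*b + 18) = (b^2 - b - 6)/(b^2 + 6*b + 9)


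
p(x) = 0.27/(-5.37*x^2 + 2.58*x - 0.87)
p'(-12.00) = -0.00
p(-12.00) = -0.00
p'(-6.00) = -0.00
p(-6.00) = -0.00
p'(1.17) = 0.10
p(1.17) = -0.05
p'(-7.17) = -0.00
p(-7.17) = -0.00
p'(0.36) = 0.86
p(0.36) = -0.42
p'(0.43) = 0.97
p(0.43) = -0.36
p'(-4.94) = -0.00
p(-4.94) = -0.00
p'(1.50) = 0.04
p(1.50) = -0.03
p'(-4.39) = -0.00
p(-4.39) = -0.00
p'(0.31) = 0.59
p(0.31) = -0.46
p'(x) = 0.27*(10.74*x - 2.58)/(-5.37*x^2 + 2.58*x - 0.87)^2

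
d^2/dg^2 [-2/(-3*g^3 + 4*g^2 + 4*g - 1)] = 4*((4 - 9*g)*(3*g^3 - 4*g^2 - 4*g + 1) + (-9*g^2 + 8*g + 4)^2)/(3*g^3 - 4*g^2 - 4*g + 1)^3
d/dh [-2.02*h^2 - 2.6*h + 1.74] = -4.04*h - 2.6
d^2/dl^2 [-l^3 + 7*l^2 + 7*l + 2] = 14 - 6*l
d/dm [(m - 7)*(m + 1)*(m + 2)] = 3*m^2 - 8*m - 19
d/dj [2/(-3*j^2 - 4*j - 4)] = 4*(3*j + 2)/(3*j^2 + 4*j + 4)^2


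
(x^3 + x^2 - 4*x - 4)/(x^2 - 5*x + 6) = (x^2 + 3*x + 2)/(x - 3)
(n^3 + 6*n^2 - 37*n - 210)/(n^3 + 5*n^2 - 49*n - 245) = (n - 6)/(n - 7)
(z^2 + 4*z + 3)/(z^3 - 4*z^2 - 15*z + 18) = (z + 1)/(z^2 - 7*z + 6)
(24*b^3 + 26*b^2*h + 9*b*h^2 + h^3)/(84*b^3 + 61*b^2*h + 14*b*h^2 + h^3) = (2*b + h)/(7*b + h)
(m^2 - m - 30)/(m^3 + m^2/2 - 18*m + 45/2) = 2*(m - 6)/(2*m^2 - 9*m + 9)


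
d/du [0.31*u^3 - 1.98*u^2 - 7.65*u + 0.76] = 0.93*u^2 - 3.96*u - 7.65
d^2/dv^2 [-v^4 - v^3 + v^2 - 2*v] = -12*v^2 - 6*v + 2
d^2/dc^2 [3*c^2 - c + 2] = 6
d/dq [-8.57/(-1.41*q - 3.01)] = -12.0837/(1.41*q + 3.01)^2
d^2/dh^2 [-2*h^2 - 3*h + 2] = -4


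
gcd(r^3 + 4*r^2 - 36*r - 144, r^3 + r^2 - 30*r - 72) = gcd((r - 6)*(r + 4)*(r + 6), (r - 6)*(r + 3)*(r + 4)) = r^2 - 2*r - 24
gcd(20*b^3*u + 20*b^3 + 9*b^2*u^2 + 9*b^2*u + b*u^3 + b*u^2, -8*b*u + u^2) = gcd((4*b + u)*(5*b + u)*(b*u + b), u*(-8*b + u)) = 1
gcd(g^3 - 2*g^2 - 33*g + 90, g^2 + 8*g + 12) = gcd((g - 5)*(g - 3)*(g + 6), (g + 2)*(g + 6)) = g + 6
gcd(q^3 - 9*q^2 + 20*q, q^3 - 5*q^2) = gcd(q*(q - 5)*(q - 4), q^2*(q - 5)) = q^2 - 5*q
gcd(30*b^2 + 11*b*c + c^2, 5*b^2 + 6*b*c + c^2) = 5*b + c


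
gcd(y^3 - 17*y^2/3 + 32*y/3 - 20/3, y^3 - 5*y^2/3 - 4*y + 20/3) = y^2 - 11*y/3 + 10/3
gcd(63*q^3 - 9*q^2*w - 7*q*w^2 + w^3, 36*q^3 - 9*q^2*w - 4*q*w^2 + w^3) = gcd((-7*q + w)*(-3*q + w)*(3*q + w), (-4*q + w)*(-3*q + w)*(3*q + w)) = 9*q^2 - w^2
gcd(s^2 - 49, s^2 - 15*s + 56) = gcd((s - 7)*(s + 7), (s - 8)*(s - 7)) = s - 7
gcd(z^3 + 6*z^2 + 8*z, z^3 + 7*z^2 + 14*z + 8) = z^2 + 6*z + 8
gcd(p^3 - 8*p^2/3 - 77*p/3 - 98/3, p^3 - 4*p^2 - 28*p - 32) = p + 2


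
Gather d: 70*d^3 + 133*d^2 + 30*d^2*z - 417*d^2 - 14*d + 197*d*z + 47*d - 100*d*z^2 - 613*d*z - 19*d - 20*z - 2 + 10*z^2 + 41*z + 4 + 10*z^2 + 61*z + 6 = 70*d^3 + d^2*(30*z - 284) + d*(-100*z^2 - 416*z + 14) + 20*z^2 + 82*z + 8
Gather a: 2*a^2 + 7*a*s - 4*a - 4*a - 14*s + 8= 2*a^2 + a*(7*s - 8) - 14*s + 8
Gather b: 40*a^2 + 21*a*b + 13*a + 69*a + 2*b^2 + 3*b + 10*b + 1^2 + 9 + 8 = 40*a^2 + 82*a + 2*b^2 + b*(21*a + 13) + 18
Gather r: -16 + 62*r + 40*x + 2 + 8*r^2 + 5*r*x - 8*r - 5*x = 8*r^2 + r*(5*x + 54) + 35*x - 14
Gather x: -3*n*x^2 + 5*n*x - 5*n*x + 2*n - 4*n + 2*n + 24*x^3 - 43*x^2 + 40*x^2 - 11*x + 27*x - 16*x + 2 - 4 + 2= 24*x^3 + x^2*(-3*n - 3)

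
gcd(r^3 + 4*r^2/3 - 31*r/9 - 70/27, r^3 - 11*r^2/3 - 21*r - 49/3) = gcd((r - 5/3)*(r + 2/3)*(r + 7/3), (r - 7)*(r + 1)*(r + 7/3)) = r + 7/3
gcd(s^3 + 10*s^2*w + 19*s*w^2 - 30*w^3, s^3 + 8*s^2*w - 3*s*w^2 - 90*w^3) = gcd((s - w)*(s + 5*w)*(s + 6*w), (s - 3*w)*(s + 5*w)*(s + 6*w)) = s^2 + 11*s*w + 30*w^2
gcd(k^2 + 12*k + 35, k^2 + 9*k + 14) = k + 7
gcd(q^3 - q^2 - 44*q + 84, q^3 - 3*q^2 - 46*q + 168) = q^2 + q - 42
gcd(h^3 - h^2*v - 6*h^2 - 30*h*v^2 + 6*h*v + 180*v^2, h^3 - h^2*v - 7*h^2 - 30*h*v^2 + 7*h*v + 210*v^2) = -h^2 + h*v + 30*v^2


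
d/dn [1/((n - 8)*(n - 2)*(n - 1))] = (-(n - 8)*(n - 2) - (n - 8)*(n - 1) - (n - 2)*(n - 1))/((n - 8)^2*(n - 2)^2*(n - 1)^2)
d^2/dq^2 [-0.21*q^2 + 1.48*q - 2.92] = -0.420000000000000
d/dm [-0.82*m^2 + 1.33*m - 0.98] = 1.33 - 1.64*m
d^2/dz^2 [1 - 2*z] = 0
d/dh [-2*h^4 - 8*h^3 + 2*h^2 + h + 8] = -8*h^3 - 24*h^2 + 4*h + 1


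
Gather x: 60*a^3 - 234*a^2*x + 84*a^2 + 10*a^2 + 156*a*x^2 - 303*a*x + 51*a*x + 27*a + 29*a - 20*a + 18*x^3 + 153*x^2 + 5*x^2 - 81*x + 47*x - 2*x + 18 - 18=60*a^3 + 94*a^2 + 36*a + 18*x^3 + x^2*(156*a + 158) + x*(-234*a^2 - 252*a - 36)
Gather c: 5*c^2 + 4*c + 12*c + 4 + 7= 5*c^2 + 16*c + 11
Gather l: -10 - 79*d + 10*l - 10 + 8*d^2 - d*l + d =8*d^2 - 78*d + l*(10 - d) - 20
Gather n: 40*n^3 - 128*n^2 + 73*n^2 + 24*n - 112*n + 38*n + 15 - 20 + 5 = 40*n^3 - 55*n^2 - 50*n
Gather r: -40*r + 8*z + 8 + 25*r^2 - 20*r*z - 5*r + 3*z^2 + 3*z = 25*r^2 + r*(-20*z - 45) + 3*z^2 + 11*z + 8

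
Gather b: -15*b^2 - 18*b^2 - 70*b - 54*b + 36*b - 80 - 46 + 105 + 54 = -33*b^2 - 88*b + 33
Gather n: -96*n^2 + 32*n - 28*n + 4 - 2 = -96*n^2 + 4*n + 2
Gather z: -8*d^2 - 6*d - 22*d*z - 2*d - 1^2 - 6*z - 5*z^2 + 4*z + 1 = -8*d^2 - 8*d - 5*z^2 + z*(-22*d - 2)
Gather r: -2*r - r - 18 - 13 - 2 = -3*r - 33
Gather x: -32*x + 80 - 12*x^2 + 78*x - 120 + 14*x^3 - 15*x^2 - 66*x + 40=14*x^3 - 27*x^2 - 20*x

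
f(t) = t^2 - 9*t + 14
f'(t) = 2*t - 9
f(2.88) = -3.63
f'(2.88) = -3.24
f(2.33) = -1.54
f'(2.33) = -4.34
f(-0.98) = 23.78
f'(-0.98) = -10.96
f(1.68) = 1.70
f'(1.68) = -5.64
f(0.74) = 7.89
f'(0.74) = -7.52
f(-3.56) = 58.71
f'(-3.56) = -16.12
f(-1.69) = 32.07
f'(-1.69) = -12.38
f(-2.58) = 43.88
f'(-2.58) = -14.16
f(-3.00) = 50.00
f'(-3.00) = -15.00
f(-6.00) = 104.00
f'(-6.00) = -21.00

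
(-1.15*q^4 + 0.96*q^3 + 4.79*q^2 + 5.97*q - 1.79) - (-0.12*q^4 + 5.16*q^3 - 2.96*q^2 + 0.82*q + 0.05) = -1.03*q^4 - 4.2*q^3 + 7.75*q^2 + 5.15*q - 1.84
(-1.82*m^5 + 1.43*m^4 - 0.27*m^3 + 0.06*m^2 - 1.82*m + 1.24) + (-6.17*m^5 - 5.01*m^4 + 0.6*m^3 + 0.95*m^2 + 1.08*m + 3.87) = -7.99*m^5 - 3.58*m^4 + 0.33*m^3 + 1.01*m^2 - 0.74*m + 5.11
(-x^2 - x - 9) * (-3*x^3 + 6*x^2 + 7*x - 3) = 3*x^5 - 3*x^4 + 14*x^3 - 58*x^2 - 60*x + 27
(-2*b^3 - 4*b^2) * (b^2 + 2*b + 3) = -2*b^5 - 8*b^4 - 14*b^3 - 12*b^2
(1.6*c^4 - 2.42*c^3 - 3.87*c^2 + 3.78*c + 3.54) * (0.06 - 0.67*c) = -1.072*c^5 + 1.7174*c^4 + 2.4477*c^3 - 2.7648*c^2 - 2.145*c + 0.2124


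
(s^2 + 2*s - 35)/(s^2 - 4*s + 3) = (s^2 + 2*s - 35)/(s^2 - 4*s + 3)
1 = 1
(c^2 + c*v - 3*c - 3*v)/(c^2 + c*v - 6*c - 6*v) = (c - 3)/(c - 6)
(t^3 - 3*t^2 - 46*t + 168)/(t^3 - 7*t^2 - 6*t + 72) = (t + 7)/(t + 3)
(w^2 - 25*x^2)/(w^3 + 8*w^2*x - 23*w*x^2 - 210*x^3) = (w + 5*x)/(w^2 + 13*w*x + 42*x^2)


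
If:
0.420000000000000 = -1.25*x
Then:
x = -0.34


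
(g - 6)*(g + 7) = g^2 + g - 42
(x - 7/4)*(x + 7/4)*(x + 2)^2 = x^4 + 4*x^3 + 15*x^2/16 - 49*x/4 - 49/4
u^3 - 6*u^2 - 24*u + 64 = (u - 8)*(u - 2)*(u + 4)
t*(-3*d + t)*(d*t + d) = -3*d^2*t^2 - 3*d^2*t + d*t^3 + d*t^2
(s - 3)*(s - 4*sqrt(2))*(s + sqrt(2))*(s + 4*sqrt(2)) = s^4 - 3*s^3 + sqrt(2)*s^3 - 32*s^2 - 3*sqrt(2)*s^2 - 32*sqrt(2)*s + 96*s + 96*sqrt(2)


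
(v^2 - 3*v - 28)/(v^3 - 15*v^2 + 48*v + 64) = (v^2 - 3*v - 28)/(v^3 - 15*v^2 + 48*v + 64)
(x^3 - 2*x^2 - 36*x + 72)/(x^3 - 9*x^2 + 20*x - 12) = (x + 6)/(x - 1)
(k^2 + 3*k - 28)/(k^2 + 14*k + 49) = (k - 4)/(k + 7)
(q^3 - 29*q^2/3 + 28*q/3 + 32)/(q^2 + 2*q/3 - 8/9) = 3*(q^2 - 11*q + 24)/(3*q - 2)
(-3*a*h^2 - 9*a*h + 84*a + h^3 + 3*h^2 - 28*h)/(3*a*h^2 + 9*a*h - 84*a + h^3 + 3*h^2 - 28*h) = (-3*a + h)/(3*a + h)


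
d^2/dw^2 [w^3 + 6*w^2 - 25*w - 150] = 6*w + 12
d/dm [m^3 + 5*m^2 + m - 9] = 3*m^2 + 10*m + 1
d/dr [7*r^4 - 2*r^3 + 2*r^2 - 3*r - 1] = 28*r^3 - 6*r^2 + 4*r - 3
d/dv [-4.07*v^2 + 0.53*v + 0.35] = 0.53 - 8.14*v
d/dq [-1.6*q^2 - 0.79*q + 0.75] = -3.2*q - 0.79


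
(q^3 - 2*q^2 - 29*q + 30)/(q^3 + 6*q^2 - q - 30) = (q^2 - 7*q + 6)/(q^2 + q - 6)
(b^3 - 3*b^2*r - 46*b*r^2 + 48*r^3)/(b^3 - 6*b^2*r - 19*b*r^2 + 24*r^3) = (b + 6*r)/(b + 3*r)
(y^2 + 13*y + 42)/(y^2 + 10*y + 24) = (y + 7)/(y + 4)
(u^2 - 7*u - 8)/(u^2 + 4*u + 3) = (u - 8)/(u + 3)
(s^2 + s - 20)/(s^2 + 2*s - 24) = (s + 5)/(s + 6)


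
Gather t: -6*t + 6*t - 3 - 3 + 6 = 0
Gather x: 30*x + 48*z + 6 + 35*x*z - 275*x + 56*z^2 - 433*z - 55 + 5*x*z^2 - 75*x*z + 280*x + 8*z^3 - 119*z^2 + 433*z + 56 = x*(5*z^2 - 40*z + 35) + 8*z^3 - 63*z^2 + 48*z + 7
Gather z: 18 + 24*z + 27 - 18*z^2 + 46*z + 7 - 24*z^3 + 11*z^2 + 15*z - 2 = -24*z^3 - 7*z^2 + 85*z + 50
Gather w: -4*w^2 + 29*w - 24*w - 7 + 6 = -4*w^2 + 5*w - 1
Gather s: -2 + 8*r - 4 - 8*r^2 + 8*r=-8*r^2 + 16*r - 6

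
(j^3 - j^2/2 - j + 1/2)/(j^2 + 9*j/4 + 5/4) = 2*(2*j^2 - 3*j + 1)/(4*j + 5)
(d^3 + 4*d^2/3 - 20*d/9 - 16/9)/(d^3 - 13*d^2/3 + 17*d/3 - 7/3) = (9*d^3 + 12*d^2 - 20*d - 16)/(3*(3*d^3 - 13*d^2 + 17*d - 7))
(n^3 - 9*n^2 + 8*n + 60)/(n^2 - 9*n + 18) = (n^2 - 3*n - 10)/(n - 3)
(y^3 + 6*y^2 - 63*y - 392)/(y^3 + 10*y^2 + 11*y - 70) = (y^2 - y - 56)/(y^2 + 3*y - 10)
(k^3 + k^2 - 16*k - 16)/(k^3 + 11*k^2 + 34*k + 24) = (k - 4)/(k + 6)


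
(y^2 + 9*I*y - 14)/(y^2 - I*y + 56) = (y + 2*I)/(y - 8*I)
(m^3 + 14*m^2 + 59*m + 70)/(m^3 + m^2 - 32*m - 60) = (m + 7)/(m - 6)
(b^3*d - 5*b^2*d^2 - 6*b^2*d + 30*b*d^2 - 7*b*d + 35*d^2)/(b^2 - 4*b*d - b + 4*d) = d*(b^3 - 5*b^2*d - 6*b^2 + 30*b*d - 7*b + 35*d)/(b^2 - 4*b*d - b + 4*d)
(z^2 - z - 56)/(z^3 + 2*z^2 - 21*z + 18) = (z^2 - z - 56)/(z^3 + 2*z^2 - 21*z + 18)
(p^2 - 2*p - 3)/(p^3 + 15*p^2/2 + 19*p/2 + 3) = 2*(p - 3)/(2*p^2 + 13*p + 6)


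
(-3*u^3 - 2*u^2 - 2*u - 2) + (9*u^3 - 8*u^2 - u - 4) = 6*u^3 - 10*u^2 - 3*u - 6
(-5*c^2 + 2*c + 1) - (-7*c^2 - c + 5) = 2*c^2 + 3*c - 4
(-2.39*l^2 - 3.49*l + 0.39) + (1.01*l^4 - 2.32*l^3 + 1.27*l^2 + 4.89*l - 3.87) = 1.01*l^4 - 2.32*l^3 - 1.12*l^2 + 1.4*l - 3.48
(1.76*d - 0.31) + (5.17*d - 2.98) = 6.93*d - 3.29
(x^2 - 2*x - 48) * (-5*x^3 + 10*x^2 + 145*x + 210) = -5*x^5 + 20*x^4 + 365*x^3 - 560*x^2 - 7380*x - 10080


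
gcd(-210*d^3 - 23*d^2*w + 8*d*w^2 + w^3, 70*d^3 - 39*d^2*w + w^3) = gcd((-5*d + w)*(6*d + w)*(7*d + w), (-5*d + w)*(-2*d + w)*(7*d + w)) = -35*d^2 + 2*d*w + w^2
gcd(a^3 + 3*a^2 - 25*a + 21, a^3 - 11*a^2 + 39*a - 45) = a - 3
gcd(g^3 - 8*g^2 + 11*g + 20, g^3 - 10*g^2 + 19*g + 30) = g^2 - 4*g - 5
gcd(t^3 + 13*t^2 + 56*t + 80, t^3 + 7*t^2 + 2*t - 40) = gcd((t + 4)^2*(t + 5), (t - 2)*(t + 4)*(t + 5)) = t^2 + 9*t + 20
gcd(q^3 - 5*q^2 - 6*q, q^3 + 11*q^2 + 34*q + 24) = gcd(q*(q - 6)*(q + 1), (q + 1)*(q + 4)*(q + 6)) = q + 1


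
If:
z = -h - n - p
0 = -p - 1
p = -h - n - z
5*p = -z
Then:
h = -n - 4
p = -1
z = 5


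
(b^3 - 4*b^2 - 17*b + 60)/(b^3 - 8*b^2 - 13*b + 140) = (b - 3)/(b - 7)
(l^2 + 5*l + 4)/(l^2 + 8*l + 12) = (l^2 + 5*l + 4)/(l^2 + 8*l + 12)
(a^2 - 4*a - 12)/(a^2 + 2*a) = (a - 6)/a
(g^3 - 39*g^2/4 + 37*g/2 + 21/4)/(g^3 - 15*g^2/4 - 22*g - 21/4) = (g - 3)/(g + 3)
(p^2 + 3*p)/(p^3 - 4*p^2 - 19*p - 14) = p*(p + 3)/(p^3 - 4*p^2 - 19*p - 14)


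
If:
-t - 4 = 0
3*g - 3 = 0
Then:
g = 1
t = -4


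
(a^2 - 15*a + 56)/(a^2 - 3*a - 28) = (a - 8)/(a + 4)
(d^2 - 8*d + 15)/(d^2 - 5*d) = (d - 3)/d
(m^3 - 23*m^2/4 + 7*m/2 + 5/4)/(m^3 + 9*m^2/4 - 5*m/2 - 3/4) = (m - 5)/(m + 3)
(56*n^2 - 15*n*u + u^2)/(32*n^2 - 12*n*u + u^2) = (-7*n + u)/(-4*n + u)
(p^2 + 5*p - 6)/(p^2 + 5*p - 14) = (p^2 + 5*p - 6)/(p^2 + 5*p - 14)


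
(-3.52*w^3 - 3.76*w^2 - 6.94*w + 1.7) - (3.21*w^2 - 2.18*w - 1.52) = -3.52*w^3 - 6.97*w^2 - 4.76*w + 3.22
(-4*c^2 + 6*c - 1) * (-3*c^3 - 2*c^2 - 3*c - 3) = 12*c^5 - 10*c^4 + 3*c^3 - 4*c^2 - 15*c + 3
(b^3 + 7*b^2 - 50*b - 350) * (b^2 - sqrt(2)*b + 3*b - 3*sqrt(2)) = b^5 - sqrt(2)*b^4 + 10*b^4 - 29*b^3 - 10*sqrt(2)*b^3 - 500*b^2 + 29*sqrt(2)*b^2 - 1050*b + 500*sqrt(2)*b + 1050*sqrt(2)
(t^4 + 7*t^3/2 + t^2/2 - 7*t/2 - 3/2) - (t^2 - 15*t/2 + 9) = t^4 + 7*t^3/2 - t^2/2 + 4*t - 21/2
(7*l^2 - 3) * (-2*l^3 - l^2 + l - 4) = -14*l^5 - 7*l^4 + 13*l^3 - 25*l^2 - 3*l + 12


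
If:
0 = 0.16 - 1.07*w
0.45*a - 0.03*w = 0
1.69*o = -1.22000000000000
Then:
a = 0.01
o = -0.72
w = 0.15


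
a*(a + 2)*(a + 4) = a^3 + 6*a^2 + 8*a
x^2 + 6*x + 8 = (x + 2)*(x + 4)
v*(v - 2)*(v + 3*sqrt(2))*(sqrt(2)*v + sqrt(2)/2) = sqrt(2)*v^4 - 3*sqrt(2)*v^3/2 + 6*v^3 - 9*v^2 - sqrt(2)*v^2 - 6*v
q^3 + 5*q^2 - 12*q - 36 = (q - 3)*(q + 2)*(q + 6)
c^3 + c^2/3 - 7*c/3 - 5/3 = (c - 5/3)*(c + 1)^2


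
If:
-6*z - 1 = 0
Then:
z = -1/6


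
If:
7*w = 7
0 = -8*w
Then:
No Solution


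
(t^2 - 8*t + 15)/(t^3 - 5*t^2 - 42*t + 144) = (t - 5)/(t^2 - 2*t - 48)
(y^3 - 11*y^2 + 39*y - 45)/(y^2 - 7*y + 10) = (y^2 - 6*y + 9)/(y - 2)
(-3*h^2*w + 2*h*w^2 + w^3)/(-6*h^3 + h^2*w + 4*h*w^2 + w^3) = w/(2*h + w)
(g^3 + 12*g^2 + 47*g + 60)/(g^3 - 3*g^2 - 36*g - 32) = (g^2 + 8*g + 15)/(g^2 - 7*g - 8)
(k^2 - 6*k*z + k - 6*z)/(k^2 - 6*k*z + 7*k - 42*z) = (k + 1)/(k + 7)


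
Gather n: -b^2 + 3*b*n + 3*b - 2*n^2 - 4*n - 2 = -b^2 + 3*b - 2*n^2 + n*(3*b - 4) - 2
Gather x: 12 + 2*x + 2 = 2*x + 14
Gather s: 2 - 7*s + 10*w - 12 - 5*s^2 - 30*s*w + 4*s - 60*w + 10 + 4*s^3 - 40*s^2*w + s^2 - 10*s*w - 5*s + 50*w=4*s^3 + s^2*(-40*w - 4) + s*(-40*w - 8)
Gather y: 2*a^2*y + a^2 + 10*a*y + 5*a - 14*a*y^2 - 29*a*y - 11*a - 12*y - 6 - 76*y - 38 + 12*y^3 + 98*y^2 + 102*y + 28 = a^2 - 6*a + 12*y^3 + y^2*(98 - 14*a) + y*(2*a^2 - 19*a + 14) - 16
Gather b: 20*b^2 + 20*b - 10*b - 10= 20*b^2 + 10*b - 10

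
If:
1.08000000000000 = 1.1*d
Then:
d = 0.98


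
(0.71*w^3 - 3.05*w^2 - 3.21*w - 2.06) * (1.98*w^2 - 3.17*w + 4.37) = 1.4058*w^5 - 8.2897*w^4 + 6.4154*w^3 - 7.2316*w^2 - 7.4975*w - 9.0022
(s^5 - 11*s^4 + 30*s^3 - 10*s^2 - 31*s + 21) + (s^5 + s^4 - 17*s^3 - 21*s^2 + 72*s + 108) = 2*s^5 - 10*s^4 + 13*s^3 - 31*s^2 + 41*s + 129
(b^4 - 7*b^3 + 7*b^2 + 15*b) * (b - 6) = b^5 - 13*b^4 + 49*b^3 - 27*b^2 - 90*b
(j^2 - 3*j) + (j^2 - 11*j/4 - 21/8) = 2*j^2 - 23*j/4 - 21/8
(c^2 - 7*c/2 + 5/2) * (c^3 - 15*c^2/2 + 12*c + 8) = c^5 - 11*c^4 + 163*c^3/4 - 211*c^2/4 + 2*c + 20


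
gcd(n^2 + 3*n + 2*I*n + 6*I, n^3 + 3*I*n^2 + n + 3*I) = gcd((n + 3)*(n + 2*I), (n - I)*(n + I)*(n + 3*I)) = 1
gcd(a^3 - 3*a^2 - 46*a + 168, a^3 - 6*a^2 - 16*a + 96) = a^2 - 10*a + 24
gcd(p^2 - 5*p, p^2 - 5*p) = p^2 - 5*p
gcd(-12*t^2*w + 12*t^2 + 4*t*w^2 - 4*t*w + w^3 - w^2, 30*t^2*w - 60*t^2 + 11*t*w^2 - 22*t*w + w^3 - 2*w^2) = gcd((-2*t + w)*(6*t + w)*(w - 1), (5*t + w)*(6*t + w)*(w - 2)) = 6*t + w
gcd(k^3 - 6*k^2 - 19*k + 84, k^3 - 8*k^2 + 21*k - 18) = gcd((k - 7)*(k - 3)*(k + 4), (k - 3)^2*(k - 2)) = k - 3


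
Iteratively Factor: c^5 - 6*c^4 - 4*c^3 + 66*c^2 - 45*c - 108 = (c - 3)*(c^4 - 3*c^3 - 13*c^2 + 27*c + 36) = (c - 3)*(c + 1)*(c^3 - 4*c^2 - 9*c + 36) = (c - 4)*(c - 3)*(c + 1)*(c^2 - 9) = (c - 4)*(c - 3)*(c + 1)*(c + 3)*(c - 3)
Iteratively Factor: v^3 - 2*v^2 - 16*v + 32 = (v + 4)*(v^2 - 6*v + 8) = (v - 4)*(v + 4)*(v - 2)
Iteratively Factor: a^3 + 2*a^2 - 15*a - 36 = (a + 3)*(a^2 - a - 12) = (a + 3)^2*(a - 4)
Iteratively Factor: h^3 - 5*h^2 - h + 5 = (h - 5)*(h^2 - 1) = (h - 5)*(h + 1)*(h - 1)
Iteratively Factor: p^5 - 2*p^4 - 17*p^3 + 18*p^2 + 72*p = (p - 3)*(p^4 + p^3 - 14*p^2 - 24*p) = (p - 3)*(p + 2)*(p^3 - p^2 - 12*p) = p*(p - 3)*(p + 2)*(p^2 - p - 12) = p*(p - 4)*(p - 3)*(p + 2)*(p + 3)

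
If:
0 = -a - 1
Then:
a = -1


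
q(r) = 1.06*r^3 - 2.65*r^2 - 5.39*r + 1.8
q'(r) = 3.18*r^2 - 5.3*r - 5.39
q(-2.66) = -22.56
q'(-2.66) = 31.21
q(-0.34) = 3.28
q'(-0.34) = -3.22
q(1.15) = -6.29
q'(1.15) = -7.28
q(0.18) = 0.75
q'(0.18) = -6.24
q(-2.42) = -15.70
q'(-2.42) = 26.06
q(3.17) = -8.15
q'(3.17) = 9.76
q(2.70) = -11.21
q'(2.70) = 3.48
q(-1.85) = -4.01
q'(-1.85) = 15.30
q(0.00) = 1.80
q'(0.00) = -5.39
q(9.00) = 511.38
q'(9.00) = 204.49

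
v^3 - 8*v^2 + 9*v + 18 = (v - 6)*(v - 3)*(v + 1)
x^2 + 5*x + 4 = (x + 1)*(x + 4)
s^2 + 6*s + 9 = (s + 3)^2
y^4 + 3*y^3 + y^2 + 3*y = y*(y + 3)*(y - I)*(y + I)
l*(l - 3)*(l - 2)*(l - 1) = l^4 - 6*l^3 + 11*l^2 - 6*l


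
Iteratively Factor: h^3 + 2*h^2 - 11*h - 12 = (h + 4)*(h^2 - 2*h - 3) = (h - 3)*(h + 4)*(h + 1)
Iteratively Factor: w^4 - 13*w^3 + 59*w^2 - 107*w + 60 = (w - 3)*(w^3 - 10*w^2 + 29*w - 20) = (w - 3)*(w - 1)*(w^2 - 9*w + 20) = (w - 5)*(w - 3)*(w - 1)*(w - 4)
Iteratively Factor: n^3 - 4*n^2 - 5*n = (n + 1)*(n^2 - 5*n) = (n - 5)*(n + 1)*(n)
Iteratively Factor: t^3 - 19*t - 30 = (t + 2)*(t^2 - 2*t - 15) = (t - 5)*(t + 2)*(t + 3)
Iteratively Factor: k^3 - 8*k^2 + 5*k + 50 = (k - 5)*(k^2 - 3*k - 10) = (k - 5)^2*(k + 2)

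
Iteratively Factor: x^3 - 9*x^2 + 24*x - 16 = (x - 4)*(x^2 - 5*x + 4) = (x - 4)*(x - 1)*(x - 4)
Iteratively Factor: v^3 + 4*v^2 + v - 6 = (v + 3)*(v^2 + v - 2) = (v + 2)*(v + 3)*(v - 1)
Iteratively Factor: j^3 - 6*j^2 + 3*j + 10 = (j + 1)*(j^2 - 7*j + 10) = (j - 5)*(j + 1)*(j - 2)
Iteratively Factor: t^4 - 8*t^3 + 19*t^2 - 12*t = (t - 1)*(t^3 - 7*t^2 + 12*t) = (t - 3)*(t - 1)*(t^2 - 4*t) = t*(t - 3)*(t - 1)*(t - 4)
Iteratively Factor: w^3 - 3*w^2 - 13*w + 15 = (w - 1)*(w^2 - 2*w - 15) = (w - 5)*(w - 1)*(w + 3)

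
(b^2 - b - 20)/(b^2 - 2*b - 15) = (b + 4)/(b + 3)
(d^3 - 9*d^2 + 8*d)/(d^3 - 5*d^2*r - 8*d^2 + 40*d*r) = (1 - d)/(-d + 5*r)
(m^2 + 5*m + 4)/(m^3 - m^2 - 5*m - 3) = (m + 4)/(m^2 - 2*m - 3)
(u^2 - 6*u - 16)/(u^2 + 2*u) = (u - 8)/u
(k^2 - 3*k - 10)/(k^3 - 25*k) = (k + 2)/(k*(k + 5))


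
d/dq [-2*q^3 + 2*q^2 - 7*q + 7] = -6*q^2 + 4*q - 7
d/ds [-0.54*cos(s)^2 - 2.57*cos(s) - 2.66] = (1.08*cos(s) + 2.57)*sin(s)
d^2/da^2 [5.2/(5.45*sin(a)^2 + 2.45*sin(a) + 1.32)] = (-617.812*sin(a)^4 - 208.299*sin(a)^3 + 1045.1402*sin(a)^2 + 433.4148*sin(a) - 12.3916)/(5.45*sin(a)^2 + 2.45*sin(a) + 1.32)^3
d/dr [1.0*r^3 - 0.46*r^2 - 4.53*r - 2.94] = 3.0*r^2 - 0.92*r - 4.53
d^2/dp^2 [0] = 0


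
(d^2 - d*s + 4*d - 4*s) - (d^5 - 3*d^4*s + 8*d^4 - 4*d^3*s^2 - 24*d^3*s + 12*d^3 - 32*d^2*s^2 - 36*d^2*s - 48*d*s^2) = -d^5 + 3*d^4*s - 8*d^4 + 4*d^3*s^2 + 24*d^3*s - 12*d^3 + 32*d^2*s^2 + 36*d^2*s + d^2 + 48*d*s^2 - d*s + 4*d - 4*s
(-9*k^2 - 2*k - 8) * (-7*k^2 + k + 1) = 63*k^4 + 5*k^3 + 45*k^2 - 10*k - 8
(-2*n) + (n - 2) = -n - 2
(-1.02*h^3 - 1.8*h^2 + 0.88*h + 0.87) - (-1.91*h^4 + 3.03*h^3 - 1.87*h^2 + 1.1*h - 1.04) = 1.91*h^4 - 4.05*h^3 + 0.0700000000000001*h^2 - 0.22*h + 1.91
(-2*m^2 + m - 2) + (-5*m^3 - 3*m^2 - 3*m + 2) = -5*m^3 - 5*m^2 - 2*m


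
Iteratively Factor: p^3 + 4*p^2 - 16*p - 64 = (p - 4)*(p^2 + 8*p + 16) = (p - 4)*(p + 4)*(p + 4)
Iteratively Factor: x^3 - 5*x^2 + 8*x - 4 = (x - 1)*(x^2 - 4*x + 4) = (x - 2)*(x - 1)*(x - 2)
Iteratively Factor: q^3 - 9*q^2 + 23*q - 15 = (q - 5)*(q^2 - 4*q + 3) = (q - 5)*(q - 1)*(q - 3)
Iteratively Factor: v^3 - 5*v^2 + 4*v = (v)*(v^2 - 5*v + 4) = v*(v - 4)*(v - 1)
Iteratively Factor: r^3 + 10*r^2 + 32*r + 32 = (r + 2)*(r^2 + 8*r + 16) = (r + 2)*(r + 4)*(r + 4)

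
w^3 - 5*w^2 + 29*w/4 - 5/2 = (w - 5/2)*(w - 2)*(w - 1/2)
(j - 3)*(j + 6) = j^2 + 3*j - 18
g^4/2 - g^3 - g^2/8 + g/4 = g*(g/2 + 1/4)*(g - 2)*(g - 1/2)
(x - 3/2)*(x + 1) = x^2 - x/2 - 3/2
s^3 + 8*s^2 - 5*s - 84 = (s - 3)*(s + 4)*(s + 7)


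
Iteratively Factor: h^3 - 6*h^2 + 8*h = (h - 2)*(h^2 - 4*h) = (h - 4)*(h - 2)*(h)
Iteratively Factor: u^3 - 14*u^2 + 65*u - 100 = (u - 5)*(u^2 - 9*u + 20) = (u - 5)^2*(u - 4)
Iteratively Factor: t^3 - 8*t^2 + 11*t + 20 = (t - 4)*(t^2 - 4*t - 5) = (t - 5)*(t - 4)*(t + 1)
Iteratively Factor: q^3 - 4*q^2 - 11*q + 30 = (q + 3)*(q^2 - 7*q + 10) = (q - 5)*(q + 3)*(q - 2)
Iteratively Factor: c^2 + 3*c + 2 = (c + 2)*(c + 1)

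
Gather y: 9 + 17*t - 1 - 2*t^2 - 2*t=-2*t^2 + 15*t + 8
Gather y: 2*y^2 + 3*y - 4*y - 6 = 2*y^2 - y - 6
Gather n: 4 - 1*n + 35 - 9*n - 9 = 30 - 10*n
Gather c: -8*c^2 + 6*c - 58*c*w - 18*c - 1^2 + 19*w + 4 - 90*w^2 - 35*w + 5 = -8*c^2 + c*(-58*w - 12) - 90*w^2 - 16*w + 8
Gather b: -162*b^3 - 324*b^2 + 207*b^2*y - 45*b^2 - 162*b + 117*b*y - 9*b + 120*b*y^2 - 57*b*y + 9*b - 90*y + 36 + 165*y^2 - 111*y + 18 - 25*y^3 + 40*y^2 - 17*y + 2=-162*b^3 + b^2*(207*y - 369) + b*(120*y^2 + 60*y - 162) - 25*y^3 + 205*y^2 - 218*y + 56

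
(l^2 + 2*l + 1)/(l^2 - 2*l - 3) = (l + 1)/(l - 3)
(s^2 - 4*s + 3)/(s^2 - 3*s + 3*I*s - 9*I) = (s - 1)/(s + 3*I)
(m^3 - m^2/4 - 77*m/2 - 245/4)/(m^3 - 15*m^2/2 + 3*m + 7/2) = (4*m^2 + 27*m + 35)/(2*(2*m^2 - m - 1))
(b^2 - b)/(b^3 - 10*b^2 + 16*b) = (b - 1)/(b^2 - 10*b + 16)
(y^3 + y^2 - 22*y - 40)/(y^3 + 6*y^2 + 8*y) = (y - 5)/y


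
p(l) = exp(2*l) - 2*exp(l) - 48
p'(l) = 2*exp(2*l) - 2*exp(l)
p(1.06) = -45.44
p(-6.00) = -48.00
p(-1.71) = -48.33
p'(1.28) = 18.68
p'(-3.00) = -0.09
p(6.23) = 256752.12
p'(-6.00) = 0.00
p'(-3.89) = -0.04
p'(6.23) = 514615.75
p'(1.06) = 10.89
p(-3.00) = -48.10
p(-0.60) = -48.80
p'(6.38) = 694849.55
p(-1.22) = -48.50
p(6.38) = 346786.84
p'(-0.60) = -0.50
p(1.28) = -42.26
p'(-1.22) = -0.42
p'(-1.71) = -0.30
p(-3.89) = -48.04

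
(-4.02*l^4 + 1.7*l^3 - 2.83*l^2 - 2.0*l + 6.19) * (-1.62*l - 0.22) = 6.5124*l^5 - 1.8696*l^4 + 4.2106*l^3 + 3.8626*l^2 - 9.5878*l - 1.3618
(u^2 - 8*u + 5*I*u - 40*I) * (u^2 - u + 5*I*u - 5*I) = u^4 - 9*u^3 + 10*I*u^3 - 17*u^2 - 90*I*u^2 + 225*u + 80*I*u - 200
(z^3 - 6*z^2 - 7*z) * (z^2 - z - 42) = z^5 - 7*z^4 - 43*z^3 + 259*z^2 + 294*z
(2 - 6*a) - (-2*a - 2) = 4 - 4*a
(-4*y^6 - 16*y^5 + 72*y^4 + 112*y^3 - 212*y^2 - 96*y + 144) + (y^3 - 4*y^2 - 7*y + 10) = -4*y^6 - 16*y^5 + 72*y^4 + 113*y^3 - 216*y^2 - 103*y + 154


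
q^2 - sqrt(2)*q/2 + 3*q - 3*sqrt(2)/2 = (q + 3)*(q - sqrt(2)/2)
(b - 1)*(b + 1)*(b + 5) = b^3 + 5*b^2 - b - 5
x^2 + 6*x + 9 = (x + 3)^2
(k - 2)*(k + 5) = k^2 + 3*k - 10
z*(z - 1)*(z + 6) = z^3 + 5*z^2 - 6*z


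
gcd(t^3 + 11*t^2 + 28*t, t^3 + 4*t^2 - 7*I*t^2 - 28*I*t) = t^2 + 4*t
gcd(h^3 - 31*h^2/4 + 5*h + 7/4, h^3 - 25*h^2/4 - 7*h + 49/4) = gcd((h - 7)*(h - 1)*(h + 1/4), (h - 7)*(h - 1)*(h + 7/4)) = h^2 - 8*h + 7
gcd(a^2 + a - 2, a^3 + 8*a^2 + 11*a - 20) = a - 1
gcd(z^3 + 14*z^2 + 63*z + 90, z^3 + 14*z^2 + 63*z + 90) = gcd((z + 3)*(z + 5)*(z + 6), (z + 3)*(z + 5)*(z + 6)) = z^3 + 14*z^2 + 63*z + 90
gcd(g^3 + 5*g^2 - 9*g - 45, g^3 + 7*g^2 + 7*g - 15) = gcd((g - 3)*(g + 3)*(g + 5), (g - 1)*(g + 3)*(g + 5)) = g^2 + 8*g + 15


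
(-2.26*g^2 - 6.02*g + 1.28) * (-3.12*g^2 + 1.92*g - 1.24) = 7.0512*g^4 + 14.4432*g^3 - 12.7496*g^2 + 9.9224*g - 1.5872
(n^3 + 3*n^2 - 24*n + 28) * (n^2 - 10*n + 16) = n^5 - 7*n^4 - 38*n^3 + 316*n^2 - 664*n + 448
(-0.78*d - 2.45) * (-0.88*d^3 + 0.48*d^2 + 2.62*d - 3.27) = 0.6864*d^4 + 1.7816*d^3 - 3.2196*d^2 - 3.8684*d + 8.0115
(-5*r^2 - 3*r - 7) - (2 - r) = -5*r^2 - 2*r - 9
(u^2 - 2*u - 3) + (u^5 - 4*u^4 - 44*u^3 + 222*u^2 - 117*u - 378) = u^5 - 4*u^4 - 44*u^3 + 223*u^2 - 119*u - 381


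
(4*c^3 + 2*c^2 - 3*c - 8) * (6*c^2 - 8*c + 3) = 24*c^5 - 20*c^4 - 22*c^3 - 18*c^2 + 55*c - 24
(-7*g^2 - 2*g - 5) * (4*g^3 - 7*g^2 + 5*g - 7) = -28*g^5 + 41*g^4 - 41*g^3 + 74*g^2 - 11*g + 35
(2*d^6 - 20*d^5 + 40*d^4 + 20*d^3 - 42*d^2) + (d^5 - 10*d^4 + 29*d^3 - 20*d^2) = 2*d^6 - 19*d^5 + 30*d^4 + 49*d^3 - 62*d^2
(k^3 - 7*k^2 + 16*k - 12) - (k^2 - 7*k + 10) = k^3 - 8*k^2 + 23*k - 22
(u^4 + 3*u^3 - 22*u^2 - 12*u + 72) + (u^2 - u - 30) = u^4 + 3*u^3 - 21*u^2 - 13*u + 42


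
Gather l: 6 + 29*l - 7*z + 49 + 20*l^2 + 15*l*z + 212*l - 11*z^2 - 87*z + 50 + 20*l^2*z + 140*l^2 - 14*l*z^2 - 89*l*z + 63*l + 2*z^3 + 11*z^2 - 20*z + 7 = l^2*(20*z + 160) + l*(-14*z^2 - 74*z + 304) + 2*z^3 - 114*z + 112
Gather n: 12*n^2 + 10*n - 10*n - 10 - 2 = 12*n^2 - 12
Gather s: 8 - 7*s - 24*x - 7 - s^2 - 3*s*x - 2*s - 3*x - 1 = -s^2 + s*(-3*x - 9) - 27*x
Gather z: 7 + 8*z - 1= 8*z + 6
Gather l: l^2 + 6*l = l^2 + 6*l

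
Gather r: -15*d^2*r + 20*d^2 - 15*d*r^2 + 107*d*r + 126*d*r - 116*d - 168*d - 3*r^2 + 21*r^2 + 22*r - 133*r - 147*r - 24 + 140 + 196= 20*d^2 - 284*d + r^2*(18 - 15*d) + r*(-15*d^2 + 233*d - 258) + 312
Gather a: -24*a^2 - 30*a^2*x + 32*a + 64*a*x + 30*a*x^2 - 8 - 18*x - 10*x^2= a^2*(-30*x - 24) + a*(30*x^2 + 64*x + 32) - 10*x^2 - 18*x - 8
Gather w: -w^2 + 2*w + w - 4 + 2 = -w^2 + 3*w - 2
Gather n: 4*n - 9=4*n - 9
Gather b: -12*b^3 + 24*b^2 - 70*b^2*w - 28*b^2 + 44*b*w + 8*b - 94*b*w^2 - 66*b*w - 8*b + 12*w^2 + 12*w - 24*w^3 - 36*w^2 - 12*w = -12*b^3 + b^2*(-70*w - 4) + b*(-94*w^2 - 22*w) - 24*w^3 - 24*w^2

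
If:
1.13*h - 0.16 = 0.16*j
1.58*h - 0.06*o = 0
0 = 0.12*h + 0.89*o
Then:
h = 0.00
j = -1.00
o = 0.00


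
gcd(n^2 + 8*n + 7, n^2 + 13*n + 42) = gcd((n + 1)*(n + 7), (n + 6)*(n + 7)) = n + 7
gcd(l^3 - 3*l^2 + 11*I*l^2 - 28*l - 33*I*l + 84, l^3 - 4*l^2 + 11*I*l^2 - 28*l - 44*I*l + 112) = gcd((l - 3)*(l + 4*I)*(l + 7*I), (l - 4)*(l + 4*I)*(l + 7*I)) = l^2 + 11*I*l - 28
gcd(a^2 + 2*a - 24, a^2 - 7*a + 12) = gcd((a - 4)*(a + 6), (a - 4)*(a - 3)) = a - 4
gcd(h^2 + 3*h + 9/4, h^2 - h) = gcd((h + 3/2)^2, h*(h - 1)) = 1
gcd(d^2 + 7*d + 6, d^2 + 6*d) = d + 6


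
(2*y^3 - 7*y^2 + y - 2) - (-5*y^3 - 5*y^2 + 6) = 7*y^3 - 2*y^2 + y - 8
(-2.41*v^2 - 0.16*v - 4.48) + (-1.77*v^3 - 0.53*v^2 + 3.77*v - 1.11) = -1.77*v^3 - 2.94*v^2 + 3.61*v - 5.59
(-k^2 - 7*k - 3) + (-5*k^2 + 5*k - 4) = -6*k^2 - 2*k - 7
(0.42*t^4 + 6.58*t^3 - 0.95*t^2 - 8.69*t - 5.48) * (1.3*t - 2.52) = 0.546*t^5 + 7.4956*t^4 - 17.8166*t^3 - 8.903*t^2 + 14.7748*t + 13.8096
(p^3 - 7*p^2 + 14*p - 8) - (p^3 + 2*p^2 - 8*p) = -9*p^2 + 22*p - 8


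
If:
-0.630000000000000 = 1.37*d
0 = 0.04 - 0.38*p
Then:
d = -0.46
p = 0.11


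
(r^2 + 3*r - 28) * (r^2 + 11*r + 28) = r^4 + 14*r^3 + 33*r^2 - 224*r - 784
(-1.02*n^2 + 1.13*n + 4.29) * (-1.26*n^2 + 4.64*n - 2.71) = 1.2852*n^4 - 6.1566*n^3 + 2.602*n^2 + 16.8433*n - 11.6259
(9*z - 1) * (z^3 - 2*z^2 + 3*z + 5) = 9*z^4 - 19*z^3 + 29*z^2 + 42*z - 5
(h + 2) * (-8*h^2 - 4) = -8*h^3 - 16*h^2 - 4*h - 8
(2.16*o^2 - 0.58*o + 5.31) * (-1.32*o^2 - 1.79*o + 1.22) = -2.8512*o^4 - 3.1008*o^3 - 3.3358*o^2 - 10.2125*o + 6.4782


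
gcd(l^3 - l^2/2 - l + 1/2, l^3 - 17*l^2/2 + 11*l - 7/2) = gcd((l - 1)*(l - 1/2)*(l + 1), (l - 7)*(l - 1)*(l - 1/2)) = l^2 - 3*l/2 + 1/2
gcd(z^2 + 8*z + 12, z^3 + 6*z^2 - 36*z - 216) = z + 6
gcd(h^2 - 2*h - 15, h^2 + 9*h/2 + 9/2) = h + 3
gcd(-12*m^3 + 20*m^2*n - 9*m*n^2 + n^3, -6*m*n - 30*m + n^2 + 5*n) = 6*m - n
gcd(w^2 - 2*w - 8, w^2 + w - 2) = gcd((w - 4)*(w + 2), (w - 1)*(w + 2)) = w + 2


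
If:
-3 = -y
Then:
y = 3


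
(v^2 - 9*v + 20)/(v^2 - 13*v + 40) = (v - 4)/(v - 8)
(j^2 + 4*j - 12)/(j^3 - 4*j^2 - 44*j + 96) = 1/(j - 8)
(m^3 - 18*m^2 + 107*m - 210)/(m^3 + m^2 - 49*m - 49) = (m^2 - 11*m + 30)/(m^2 + 8*m + 7)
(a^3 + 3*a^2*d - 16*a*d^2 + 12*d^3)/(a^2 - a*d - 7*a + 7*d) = (a^2 + 4*a*d - 12*d^2)/(a - 7)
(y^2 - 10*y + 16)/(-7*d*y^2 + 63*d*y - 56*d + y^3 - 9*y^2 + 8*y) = (y - 2)/(-7*d*y + 7*d + y^2 - y)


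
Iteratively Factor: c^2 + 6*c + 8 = (c + 4)*(c + 2)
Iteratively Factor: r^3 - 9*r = (r)*(r^2 - 9) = r*(r + 3)*(r - 3)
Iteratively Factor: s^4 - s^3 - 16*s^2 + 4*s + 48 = (s + 3)*(s^3 - 4*s^2 - 4*s + 16) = (s - 4)*(s + 3)*(s^2 - 4) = (s - 4)*(s + 2)*(s + 3)*(s - 2)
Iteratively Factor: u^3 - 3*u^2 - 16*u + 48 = (u + 4)*(u^2 - 7*u + 12) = (u - 3)*(u + 4)*(u - 4)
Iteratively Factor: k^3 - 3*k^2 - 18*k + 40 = (k - 5)*(k^2 + 2*k - 8) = (k - 5)*(k + 4)*(k - 2)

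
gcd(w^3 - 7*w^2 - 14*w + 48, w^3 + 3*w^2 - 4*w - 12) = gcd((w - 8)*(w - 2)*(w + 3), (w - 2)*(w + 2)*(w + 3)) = w^2 + w - 6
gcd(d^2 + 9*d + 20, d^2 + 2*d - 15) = d + 5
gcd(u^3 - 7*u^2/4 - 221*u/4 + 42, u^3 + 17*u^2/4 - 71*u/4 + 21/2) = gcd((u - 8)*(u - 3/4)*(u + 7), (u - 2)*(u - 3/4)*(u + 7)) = u^2 + 25*u/4 - 21/4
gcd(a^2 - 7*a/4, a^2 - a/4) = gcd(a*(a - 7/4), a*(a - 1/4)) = a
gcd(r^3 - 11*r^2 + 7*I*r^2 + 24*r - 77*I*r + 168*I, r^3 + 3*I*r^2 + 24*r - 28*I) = r + 7*I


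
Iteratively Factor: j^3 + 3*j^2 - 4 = (j + 2)*(j^2 + j - 2) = (j - 1)*(j + 2)*(j + 2)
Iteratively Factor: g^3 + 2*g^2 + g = (g + 1)*(g^2 + g) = (g + 1)^2*(g)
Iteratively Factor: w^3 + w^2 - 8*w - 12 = (w + 2)*(w^2 - w - 6) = (w - 3)*(w + 2)*(w + 2)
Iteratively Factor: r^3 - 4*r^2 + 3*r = (r)*(r^2 - 4*r + 3) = r*(r - 1)*(r - 3)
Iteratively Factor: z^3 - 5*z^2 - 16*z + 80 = (z + 4)*(z^2 - 9*z + 20) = (z - 4)*(z + 4)*(z - 5)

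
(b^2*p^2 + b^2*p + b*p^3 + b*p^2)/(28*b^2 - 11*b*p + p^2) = b*p*(b*p + b + p^2 + p)/(28*b^2 - 11*b*p + p^2)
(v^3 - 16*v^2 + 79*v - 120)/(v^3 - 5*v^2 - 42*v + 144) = (v - 5)/(v + 6)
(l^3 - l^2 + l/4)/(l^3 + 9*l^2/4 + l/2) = (4*l^2 - 4*l + 1)/(4*l^2 + 9*l + 2)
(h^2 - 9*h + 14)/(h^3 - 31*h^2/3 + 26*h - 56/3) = 3/(3*h - 4)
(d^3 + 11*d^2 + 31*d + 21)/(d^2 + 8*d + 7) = d + 3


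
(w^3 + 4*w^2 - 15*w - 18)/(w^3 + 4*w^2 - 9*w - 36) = (w^2 + 7*w + 6)/(w^2 + 7*w + 12)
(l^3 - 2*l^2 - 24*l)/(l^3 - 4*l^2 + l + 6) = l*(l^2 - 2*l - 24)/(l^3 - 4*l^2 + l + 6)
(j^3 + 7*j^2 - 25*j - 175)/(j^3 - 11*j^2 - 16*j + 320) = (j^2 + 2*j - 35)/(j^2 - 16*j + 64)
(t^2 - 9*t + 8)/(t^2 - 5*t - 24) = (t - 1)/(t + 3)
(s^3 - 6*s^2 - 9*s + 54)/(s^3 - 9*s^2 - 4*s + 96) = (s^2 - 9*s + 18)/(s^2 - 12*s + 32)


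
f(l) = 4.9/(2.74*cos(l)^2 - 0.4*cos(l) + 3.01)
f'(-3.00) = 0.11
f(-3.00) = 0.80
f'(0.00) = 0.00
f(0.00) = 0.92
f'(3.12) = -0.02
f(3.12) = 0.80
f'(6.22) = -0.06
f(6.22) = 0.92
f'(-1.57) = 0.21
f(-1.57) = 1.63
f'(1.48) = 0.05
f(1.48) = 1.64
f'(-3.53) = -0.31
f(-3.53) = 0.86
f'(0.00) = 0.00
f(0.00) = 0.92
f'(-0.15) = -0.13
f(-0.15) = 0.93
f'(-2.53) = 0.51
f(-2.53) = 0.95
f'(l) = 4.9*(5.48*sin(l)*cos(l) - 0.4*sin(l))/(2.74*cos(l)^2 - 0.4*cos(l) + 3.01)^2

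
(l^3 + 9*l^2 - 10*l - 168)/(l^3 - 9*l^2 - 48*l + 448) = (l^2 + 2*l - 24)/(l^2 - 16*l + 64)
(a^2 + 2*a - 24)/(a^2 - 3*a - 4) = (a + 6)/(a + 1)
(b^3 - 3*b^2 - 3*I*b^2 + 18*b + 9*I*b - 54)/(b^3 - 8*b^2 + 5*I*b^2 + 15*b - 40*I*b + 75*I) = (b^2 - 3*I*b + 18)/(b^2 + 5*b*(-1 + I) - 25*I)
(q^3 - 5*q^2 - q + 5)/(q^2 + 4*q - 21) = (q^3 - 5*q^2 - q + 5)/(q^2 + 4*q - 21)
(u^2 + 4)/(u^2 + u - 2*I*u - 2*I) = (u + 2*I)/(u + 1)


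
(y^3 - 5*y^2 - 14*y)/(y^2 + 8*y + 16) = y*(y^2 - 5*y - 14)/(y^2 + 8*y + 16)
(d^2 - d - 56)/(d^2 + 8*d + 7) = (d - 8)/(d + 1)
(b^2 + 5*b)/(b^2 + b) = (b + 5)/(b + 1)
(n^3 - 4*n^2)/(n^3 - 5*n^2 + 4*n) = n/(n - 1)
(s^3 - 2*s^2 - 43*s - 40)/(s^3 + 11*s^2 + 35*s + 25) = (s - 8)/(s + 5)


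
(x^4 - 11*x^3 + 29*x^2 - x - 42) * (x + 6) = x^5 - 5*x^4 - 37*x^3 + 173*x^2 - 48*x - 252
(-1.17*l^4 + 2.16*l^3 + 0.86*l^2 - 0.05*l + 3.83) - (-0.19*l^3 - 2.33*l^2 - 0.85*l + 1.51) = -1.17*l^4 + 2.35*l^3 + 3.19*l^2 + 0.8*l + 2.32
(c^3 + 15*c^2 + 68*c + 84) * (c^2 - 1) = c^5 + 15*c^4 + 67*c^3 + 69*c^2 - 68*c - 84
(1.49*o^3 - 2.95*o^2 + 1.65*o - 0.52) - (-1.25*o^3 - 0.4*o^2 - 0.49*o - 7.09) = 2.74*o^3 - 2.55*o^2 + 2.14*o + 6.57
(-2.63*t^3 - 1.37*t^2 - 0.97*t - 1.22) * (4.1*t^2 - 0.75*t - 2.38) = -10.783*t^5 - 3.6445*t^4 + 3.3099*t^3 - 1.0139*t^2 + 3.2236*t + 2.9036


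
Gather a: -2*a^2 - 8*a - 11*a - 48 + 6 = -2*a^2 - 19*a - 42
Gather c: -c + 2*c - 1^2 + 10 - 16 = c - 7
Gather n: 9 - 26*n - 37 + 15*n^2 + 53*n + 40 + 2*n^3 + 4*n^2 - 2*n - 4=2*n^3 + 19*n^2 + 25*n + 8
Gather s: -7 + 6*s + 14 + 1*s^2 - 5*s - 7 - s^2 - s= 0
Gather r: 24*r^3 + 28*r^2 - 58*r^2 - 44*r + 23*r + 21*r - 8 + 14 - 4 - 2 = 24*r^3 - 30*r^2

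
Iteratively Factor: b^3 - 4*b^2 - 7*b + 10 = (b - 5)*(b^2 + b - 2) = (b - 5)*(b - 1)*(b + 2)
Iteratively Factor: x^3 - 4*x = (x - 2)*(x^2 + 2*x) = x*(x - 2)*(x + 2)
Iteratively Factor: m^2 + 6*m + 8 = (m + 2)*(m + 4)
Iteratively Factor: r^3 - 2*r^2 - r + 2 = (r + 1)*(r^2 - 3*r + 2) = (r - 1)*(r + 1)*(r - 2)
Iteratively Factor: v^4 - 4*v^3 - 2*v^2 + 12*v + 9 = (v + 1)*(v^3 - 5*v^2 + 3*v + 9) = (v - 3)*(v + 1)*(v^2 - 2*v - 3) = (v - 3)^2*(v + 1)*(v + 1)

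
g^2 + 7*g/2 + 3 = (g + 3/2)*(g + 2)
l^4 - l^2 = l^2*(l - 1)*(l + 1)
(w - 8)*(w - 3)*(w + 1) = w^3 - 10*w^2 + 13*w + 24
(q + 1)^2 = q^2 + 2*q + 1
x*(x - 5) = x^2 - 5*x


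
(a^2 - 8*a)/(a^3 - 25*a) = (a - 8)/(a^2 - 25)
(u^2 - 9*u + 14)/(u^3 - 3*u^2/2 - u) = 2*(u - 7)/(u*(2*u + 1))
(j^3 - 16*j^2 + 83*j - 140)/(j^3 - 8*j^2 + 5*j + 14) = (j^2 - 9*j + 20)/(j^2 - j - 2)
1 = 1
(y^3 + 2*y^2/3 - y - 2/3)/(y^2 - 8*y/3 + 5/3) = (3*y^2 + 5*y + 2)/(3*y - 5)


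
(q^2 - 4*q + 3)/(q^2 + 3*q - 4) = (q - 3)/(q + 4)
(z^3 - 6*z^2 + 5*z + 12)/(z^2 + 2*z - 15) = (z^2 - 3*z - 4)/(z + 5)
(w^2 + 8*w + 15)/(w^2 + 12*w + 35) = (w + 3)/(w + 7)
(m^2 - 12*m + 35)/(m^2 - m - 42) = (m - 5)/(m + 6)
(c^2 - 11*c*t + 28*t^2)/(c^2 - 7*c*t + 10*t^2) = (c^2 - 11*c*t + 28*t^2)/(c^2 - 7*c*t + 10*t^2)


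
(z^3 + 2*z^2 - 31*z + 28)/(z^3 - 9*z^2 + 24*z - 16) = (z + 7)/(z - 4)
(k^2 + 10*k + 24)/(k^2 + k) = (k^2 + 10*k + 24)/(k*(k + 1))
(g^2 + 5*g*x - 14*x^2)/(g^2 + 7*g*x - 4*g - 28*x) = (g - 2*x)/(g - 4)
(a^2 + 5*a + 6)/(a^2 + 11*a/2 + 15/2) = 2*(a + 2)/(2*a + 5)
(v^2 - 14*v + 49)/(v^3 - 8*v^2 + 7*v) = (v - 7)/(v*(v - 1))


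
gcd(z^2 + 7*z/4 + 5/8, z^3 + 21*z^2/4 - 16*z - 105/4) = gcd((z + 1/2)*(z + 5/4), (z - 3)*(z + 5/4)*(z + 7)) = z + 5/4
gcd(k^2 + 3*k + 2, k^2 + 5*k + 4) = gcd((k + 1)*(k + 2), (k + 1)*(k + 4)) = k + 1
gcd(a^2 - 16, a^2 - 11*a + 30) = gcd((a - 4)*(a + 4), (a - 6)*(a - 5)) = 1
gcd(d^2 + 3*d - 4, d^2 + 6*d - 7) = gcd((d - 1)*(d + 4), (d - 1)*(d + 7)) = d - 1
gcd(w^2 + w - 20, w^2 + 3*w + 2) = 1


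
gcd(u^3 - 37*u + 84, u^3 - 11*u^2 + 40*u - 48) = u^2 - 7*u + 12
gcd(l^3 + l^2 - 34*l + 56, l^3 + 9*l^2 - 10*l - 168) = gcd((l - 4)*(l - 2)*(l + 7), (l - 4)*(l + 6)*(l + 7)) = l^2 + 3*l - 28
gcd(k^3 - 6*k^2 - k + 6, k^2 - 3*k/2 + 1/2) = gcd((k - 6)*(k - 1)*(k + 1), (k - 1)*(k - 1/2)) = k - 1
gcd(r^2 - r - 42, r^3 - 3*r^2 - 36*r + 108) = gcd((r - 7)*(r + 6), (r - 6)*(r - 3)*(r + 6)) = r + 6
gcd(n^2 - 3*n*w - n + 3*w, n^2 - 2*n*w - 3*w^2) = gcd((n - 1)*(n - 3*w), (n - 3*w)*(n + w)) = -n + 3*w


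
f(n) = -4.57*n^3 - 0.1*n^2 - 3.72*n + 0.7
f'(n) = -13.71*n^2 - 0.2*n - 3.72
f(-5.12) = 630.50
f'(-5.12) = -362.10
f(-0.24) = 1.65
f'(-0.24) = -4.46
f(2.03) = -45.49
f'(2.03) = -60.62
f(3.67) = -240.20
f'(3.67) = -189.11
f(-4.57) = 451.79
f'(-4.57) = -289.14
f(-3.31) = 177.65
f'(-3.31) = -153.27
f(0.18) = 0.00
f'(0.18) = -4.20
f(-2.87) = 118.59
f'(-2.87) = -116.07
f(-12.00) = 7927.90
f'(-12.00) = -1975.56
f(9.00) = -3372.41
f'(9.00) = -1116.03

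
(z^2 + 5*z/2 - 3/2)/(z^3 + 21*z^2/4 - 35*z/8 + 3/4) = 4*(z + 3)/(4*z^2 + 23*z - 6)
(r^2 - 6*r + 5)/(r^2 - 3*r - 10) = (r - 1)/(r + 2)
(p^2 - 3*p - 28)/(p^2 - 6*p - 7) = (p + 4)/(p + 1)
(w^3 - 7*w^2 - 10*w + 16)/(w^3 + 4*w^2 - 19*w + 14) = (w^2 - 6*w - 16)/(w^2 + 5*w - 14)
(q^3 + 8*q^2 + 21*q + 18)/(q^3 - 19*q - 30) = (q + 3)/(q - 5)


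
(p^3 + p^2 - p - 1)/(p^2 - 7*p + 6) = (p^2 + 2*p + 1)/(p - 6)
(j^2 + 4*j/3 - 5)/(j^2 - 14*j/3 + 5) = (j + 3)/(j - 3)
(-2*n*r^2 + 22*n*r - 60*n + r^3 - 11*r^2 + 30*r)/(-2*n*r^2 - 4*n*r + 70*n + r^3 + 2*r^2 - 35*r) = (r - 6)/(r + 7)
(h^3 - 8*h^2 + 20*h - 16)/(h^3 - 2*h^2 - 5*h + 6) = (h^3 - 8*h^2 + 20*h - 16)/(h^3 - 2*h^2 - 5*h + 6)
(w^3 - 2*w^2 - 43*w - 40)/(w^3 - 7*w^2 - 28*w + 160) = (w + 1)/(w - 4)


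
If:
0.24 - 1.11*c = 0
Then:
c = 0.22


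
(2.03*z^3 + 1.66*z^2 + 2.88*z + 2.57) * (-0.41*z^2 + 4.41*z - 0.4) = -0.8323*z^5 + 8.2717*z^4 + 5.3278*z^3 + 10.9831*z^2 + 10.1817*z - 1.028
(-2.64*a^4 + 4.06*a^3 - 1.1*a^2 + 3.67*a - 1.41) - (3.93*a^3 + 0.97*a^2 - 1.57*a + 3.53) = -2.64*a^4 + 0.129999999999999*a^3 - 2.07*a^2 + 5.24*a - 4.94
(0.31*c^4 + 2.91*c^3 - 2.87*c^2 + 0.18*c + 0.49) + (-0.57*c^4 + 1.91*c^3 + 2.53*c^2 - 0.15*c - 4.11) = -0.26*c^4 + 4.82*c^3 - 0.34*c^2 + 0.03*c - 3.62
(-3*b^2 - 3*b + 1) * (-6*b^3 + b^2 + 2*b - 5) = 18*b^5 + 15*b^4 - 15*b^3 + 10*b^2 + 17*b - 5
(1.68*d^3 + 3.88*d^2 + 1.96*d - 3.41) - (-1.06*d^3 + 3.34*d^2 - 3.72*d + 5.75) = 2.74*d^3 + 0.54*d^2 + 5.68*d - 9.16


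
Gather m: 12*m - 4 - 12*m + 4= 0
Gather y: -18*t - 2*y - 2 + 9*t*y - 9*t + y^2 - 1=-27*t + y^2 + y*(9*t - 2) - 3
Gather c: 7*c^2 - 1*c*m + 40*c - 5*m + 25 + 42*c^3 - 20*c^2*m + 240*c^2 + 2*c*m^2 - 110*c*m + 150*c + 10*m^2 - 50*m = 42*c^3 + c^2*(247 - 20*m) + c*(2*m^2 - 111*m + 190) + 10*m^2 - 55*m + 25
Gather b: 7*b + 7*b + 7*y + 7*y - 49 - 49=14*b + 14*y - 98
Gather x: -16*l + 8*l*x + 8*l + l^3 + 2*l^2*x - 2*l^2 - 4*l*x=l^3 - 2*l^2 - 8*l + x*(2*l^2 + 4*l)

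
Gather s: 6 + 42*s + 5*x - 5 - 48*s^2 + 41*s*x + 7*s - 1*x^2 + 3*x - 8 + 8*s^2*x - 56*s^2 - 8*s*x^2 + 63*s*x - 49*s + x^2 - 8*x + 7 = s^2*(8*x - 104) + s*(-8*x^2 + 104*x)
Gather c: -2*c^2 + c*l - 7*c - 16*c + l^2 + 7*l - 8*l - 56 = -2*c^2 + c*(l - 23) + l^2 - l - 56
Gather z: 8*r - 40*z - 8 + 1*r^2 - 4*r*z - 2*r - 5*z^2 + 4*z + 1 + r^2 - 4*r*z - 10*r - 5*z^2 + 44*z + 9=2*r^2 - 4*r - 10*z^2 + z*(8 - 8*r) + 2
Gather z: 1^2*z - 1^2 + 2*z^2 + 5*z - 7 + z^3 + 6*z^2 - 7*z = z^3 + 8*z^2 - z - 8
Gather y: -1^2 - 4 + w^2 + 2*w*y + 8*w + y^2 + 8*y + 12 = w^2 + 8*w + y^2 + y*(2*w + 8) + 7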